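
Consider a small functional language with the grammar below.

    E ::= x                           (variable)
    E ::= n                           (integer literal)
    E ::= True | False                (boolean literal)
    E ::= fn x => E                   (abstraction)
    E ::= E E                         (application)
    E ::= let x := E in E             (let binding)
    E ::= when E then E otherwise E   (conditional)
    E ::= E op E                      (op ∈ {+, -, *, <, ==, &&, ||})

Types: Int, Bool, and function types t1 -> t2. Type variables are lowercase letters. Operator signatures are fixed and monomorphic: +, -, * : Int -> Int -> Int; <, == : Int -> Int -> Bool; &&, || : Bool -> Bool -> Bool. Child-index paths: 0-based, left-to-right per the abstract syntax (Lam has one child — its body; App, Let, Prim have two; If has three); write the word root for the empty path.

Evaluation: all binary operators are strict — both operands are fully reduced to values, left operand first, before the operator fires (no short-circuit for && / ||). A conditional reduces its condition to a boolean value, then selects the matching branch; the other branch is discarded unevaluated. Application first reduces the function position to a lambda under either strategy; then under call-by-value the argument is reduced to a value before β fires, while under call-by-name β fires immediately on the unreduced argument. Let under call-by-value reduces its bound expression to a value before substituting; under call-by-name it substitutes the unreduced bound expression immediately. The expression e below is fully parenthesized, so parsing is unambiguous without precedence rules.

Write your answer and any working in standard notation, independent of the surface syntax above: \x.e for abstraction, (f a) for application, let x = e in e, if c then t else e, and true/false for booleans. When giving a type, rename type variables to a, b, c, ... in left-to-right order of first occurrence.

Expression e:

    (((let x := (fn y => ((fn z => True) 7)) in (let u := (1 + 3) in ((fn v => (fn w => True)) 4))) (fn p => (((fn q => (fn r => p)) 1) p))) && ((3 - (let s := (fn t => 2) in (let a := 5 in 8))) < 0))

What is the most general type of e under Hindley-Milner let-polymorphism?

Answer: Bool

Working:
\z._ : b -> Bool
  unify b -> Bool ~ Int -> c
  unify b ~ Int
  unify Bool ~ c
_ _ : Bool
\y._ : a -> Bool
let x : forall. a -> Bool
  unify Int ~ Int
  unify Int ~ Int
let u : Int
\w._ : e -> Bool
\v._ : d -> e -> Bool
  unify d -> e -> Bool ~ Int -> f
  unify d ~ Int
  unify e -> Bool ~ f
_ _ : e -> Bool
p : g
\r._ : i -> g
\q._ : h -> i -> g
  unify h -> i -> g ~ Int -> j
  unify h ~ Int
  unify i -> g ~ j
_ _ : i -> g
p : g
  unify i -> g ~ g -> k
  unify i ~ g
  unify g ~ k
_ _ : k
\p._ : k -> k
  unify e -> Bool ~ (k -> k) -> l
  unify e ~ k -> k
  unify Bool ~ l
_ _ : Bool
  unify Bool ~ Bool
  unify Int ~ Int
\t._ : m -> Int
let s : forall. m -> Int
let a : Int
  unify Int ~ Int
  unify Int ~ Int
  unify Int ~ Int
  unify Bool ~ Bool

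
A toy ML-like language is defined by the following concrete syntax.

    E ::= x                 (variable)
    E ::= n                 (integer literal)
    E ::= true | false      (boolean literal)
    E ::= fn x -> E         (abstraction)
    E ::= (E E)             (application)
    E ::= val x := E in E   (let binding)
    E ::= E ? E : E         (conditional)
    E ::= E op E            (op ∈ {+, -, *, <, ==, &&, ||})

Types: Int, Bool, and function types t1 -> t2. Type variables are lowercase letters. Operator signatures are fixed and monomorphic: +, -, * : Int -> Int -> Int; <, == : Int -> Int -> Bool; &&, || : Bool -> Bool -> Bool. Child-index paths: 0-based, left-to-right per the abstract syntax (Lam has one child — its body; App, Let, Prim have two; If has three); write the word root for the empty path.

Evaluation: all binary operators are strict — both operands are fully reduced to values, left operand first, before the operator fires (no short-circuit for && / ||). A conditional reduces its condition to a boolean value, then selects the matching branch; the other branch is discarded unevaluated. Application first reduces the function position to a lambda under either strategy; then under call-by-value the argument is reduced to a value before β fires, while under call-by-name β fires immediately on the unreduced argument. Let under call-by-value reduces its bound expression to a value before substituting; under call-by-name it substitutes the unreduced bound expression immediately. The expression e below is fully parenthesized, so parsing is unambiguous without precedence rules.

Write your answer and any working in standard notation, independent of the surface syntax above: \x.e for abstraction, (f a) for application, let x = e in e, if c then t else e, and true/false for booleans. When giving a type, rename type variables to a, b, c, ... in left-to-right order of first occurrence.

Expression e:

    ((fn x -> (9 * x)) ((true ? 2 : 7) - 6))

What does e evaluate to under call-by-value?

Answer: -36

Trace:
step 0: ((\x.(9 * x)) ((if true then 2 else 7) - 6))
step 1: [if@1.0] ((\x.(9 * x)) (2 - 6))
step 2: [delta@1] ((\x.(9 * x)) -4)
step 3: [beta@root] (9 * -4)
step 4: [delta@root] -36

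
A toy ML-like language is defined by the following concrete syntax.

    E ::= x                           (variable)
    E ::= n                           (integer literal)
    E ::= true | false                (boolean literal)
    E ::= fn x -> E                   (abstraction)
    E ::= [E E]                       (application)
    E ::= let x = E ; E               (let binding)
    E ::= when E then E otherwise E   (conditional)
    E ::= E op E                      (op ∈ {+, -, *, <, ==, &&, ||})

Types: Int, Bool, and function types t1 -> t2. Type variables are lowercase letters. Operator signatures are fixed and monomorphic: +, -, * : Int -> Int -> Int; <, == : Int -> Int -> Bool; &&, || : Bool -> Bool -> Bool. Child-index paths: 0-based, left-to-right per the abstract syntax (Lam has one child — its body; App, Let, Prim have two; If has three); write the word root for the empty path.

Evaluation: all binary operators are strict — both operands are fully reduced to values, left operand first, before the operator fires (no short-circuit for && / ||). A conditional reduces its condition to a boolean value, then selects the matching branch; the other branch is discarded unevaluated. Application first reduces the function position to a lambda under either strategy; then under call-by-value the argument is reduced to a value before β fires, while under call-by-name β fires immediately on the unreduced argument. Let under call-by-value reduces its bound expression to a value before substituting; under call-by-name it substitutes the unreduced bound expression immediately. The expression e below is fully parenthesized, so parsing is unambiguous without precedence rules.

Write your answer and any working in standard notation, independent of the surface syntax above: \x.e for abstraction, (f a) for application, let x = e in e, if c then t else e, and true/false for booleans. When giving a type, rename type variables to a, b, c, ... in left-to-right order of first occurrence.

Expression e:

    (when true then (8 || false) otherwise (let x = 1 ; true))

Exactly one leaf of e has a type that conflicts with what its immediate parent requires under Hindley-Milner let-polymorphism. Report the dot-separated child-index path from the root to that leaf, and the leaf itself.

Answer: 1.0 : 8

Trace:
  unify Bool ~ Bool
  unify Int ~ Bool
  FAIL: mismatch Int ~ Bool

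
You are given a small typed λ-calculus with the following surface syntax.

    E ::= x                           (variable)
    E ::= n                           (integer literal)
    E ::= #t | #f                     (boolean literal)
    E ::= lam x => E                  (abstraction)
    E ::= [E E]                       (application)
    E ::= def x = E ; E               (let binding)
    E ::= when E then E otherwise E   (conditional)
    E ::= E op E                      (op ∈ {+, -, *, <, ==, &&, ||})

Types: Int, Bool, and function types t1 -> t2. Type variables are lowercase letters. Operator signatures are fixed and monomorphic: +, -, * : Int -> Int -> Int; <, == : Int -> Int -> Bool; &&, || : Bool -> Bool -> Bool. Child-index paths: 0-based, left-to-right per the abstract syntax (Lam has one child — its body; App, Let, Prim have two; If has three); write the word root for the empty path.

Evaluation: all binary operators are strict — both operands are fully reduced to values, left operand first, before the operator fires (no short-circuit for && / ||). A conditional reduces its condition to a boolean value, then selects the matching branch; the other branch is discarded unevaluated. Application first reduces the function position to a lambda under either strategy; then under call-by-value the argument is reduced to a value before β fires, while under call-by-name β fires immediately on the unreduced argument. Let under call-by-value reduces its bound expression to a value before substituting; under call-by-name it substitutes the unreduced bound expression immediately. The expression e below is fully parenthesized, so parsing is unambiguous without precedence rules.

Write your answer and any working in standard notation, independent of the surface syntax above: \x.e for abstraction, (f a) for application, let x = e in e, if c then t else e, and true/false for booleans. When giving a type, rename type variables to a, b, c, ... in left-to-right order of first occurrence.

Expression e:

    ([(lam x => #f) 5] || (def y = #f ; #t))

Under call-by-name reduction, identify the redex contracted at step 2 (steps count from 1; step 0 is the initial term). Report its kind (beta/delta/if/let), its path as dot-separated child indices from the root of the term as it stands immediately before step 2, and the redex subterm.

Trace:
step 0: (((\x.false) 5) || (let y = false in true))
step 1: [beta@0] (false || (let y = false in true))
step 2: [let@1] (false || true)

Answer: let at 1 : (let y = false in true)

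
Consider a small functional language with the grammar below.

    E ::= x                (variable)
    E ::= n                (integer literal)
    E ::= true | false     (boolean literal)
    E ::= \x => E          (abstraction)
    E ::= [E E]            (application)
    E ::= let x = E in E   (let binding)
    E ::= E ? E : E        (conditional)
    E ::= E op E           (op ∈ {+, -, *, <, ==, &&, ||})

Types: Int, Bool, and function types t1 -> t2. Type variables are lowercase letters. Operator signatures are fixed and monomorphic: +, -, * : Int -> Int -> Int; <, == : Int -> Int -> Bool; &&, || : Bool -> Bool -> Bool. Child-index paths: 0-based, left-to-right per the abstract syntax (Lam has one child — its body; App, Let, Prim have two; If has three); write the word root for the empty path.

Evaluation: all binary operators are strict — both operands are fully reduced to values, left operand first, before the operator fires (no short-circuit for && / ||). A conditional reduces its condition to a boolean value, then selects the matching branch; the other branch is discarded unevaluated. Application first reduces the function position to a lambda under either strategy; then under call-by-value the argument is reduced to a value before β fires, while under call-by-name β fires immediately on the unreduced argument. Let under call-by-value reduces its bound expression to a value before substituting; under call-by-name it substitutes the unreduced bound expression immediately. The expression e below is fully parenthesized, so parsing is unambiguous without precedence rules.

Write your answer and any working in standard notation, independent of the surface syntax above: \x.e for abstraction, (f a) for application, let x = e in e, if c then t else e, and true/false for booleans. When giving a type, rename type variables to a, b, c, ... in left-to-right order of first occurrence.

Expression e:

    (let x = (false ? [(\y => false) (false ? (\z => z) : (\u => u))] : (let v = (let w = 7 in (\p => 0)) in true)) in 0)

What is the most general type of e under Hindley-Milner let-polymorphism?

Working:
  unify Bool ~ Bool
\y._ : a -> Bool
  unify Bool ~ Bool
z : b
\z._ : b -> b
u : c
\u._ : c -> c
  unify b -> b ~ c -> c
  unify b ~ c
  unify c ~ c
  unify a -> Bool ~ (c -> c) -> d
  unify a ~ c -> c
  unify Bool ~ d
_ _ : Bool
let w : Int
\p._ : e -> Int
let v : forall. e -> Int
  unify Bool ~ Bool
let x : Bool

Answer: Int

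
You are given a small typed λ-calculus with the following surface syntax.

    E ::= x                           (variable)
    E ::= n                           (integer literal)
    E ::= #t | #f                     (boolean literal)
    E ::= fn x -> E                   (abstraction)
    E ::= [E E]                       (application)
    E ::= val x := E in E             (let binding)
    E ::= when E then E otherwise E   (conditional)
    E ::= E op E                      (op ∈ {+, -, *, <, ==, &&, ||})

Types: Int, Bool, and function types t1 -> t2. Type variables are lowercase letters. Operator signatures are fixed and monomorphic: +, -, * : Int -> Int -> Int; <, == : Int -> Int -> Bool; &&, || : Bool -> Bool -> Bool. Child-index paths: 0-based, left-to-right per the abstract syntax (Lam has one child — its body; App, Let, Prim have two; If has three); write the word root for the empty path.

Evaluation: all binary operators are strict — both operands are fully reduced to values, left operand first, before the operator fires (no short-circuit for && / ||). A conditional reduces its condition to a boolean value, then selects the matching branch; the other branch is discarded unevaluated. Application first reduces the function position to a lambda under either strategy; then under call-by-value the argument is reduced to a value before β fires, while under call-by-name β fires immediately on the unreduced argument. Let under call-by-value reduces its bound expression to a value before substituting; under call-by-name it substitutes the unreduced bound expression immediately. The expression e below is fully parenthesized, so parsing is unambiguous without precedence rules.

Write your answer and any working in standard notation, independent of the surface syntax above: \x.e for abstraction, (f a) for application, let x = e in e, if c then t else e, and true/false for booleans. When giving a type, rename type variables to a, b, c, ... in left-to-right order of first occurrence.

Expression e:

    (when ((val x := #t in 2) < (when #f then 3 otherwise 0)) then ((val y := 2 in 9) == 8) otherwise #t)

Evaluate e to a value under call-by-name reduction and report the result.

Trace:
step 0: (if ((let x = true in 2) < (if false then 3 else 0)) then ((let y = 2 in 9) == 8) else true)
step 1: [let@0.0] (if (2 < (if false then 3 else 0)) then ((let y = 2 in 9) == 8) else true)
step 2: [if@0.1] (if (2 < 0) then ((let y = 2 in 9) == 8) else true)
step 3: [delta@0] (if false then ((let y = 2 in 9) == 8) else true)
step 4: [if@root] true

Answer: true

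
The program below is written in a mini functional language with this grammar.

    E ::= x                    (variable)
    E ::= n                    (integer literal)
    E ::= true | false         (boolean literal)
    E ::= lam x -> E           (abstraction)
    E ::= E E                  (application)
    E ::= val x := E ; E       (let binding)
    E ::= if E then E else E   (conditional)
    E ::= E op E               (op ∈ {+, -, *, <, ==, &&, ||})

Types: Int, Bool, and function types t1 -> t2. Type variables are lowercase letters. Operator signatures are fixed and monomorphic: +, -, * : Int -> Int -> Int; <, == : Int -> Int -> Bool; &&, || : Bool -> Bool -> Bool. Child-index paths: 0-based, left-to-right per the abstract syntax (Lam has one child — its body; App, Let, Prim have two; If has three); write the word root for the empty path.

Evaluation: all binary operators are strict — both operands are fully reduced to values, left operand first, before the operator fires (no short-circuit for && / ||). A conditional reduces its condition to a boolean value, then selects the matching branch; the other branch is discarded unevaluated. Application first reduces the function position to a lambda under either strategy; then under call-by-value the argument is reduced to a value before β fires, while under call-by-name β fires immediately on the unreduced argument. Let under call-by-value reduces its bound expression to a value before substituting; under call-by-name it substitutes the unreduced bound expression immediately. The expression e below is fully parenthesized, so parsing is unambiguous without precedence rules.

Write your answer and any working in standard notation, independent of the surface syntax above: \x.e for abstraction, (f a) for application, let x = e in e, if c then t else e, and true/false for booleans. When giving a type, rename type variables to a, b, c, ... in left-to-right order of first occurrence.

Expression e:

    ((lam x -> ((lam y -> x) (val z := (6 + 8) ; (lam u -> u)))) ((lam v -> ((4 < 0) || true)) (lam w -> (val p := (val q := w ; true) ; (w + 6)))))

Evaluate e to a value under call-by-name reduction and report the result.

Answer: true

Working:
step 0: ((\x.((\y.x) (let z = (6 + 8) in (\u.u)))) ((\v.((4 < 0) || true)) (\w.(let p = (let q = w in true) in (w + 6)))))
step 1: [beta@root] ((\y.((\v.((4 < 0) || true)) (\w.(let p = (let q = w in true) in (w + 6))))) (let z = (6 + 8) in (\u.u)))
step 2: [beta@root] ((\v.((4 < 0) || true)) (\w.(let p = (let q = w in true) in (w + 6))))
step 3: [beta@root] ((4 < 0) || true)
step 4: [delta@0] (false || true)
step 5: [delta@root] true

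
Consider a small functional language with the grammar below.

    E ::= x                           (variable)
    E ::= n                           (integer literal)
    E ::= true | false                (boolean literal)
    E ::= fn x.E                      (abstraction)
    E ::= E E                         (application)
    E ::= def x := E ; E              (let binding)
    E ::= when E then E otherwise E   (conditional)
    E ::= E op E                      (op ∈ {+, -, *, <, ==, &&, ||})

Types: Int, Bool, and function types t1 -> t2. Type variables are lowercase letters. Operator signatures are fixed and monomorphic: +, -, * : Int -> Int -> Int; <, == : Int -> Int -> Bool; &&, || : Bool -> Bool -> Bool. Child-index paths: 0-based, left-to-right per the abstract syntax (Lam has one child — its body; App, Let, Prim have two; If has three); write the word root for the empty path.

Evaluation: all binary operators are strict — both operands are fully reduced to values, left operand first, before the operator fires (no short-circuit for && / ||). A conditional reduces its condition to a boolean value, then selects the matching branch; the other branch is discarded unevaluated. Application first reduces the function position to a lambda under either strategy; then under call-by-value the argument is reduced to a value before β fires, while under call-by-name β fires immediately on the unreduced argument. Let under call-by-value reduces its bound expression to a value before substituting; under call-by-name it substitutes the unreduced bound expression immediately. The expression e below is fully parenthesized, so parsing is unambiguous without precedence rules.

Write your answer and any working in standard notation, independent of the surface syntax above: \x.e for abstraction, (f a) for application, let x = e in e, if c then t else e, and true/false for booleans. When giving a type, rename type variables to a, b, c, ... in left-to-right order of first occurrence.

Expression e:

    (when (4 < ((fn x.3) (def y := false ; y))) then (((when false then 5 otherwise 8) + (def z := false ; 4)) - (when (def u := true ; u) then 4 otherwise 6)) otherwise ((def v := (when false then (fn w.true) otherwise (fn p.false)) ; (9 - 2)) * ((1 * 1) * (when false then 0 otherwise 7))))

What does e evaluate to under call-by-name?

Answer: 49

Working:
step 0: (if (4 < ((\x.3) (let y = false in y))) then (((if false then 5 else 8) + (let z = false in 4)) - (if (let u = true in u) then 4 else 6)) else ((let v = (if false then (\w.true) else (\p.false)) in (9 - 2)) * ((1 * 1) * (if false then 0 else 7))))
step 1: [beta@0.1] (if (4 < 3) then (((if false then 5 else 8) + (let z = false in 4)) - (if (let u = true in u) then 4 else 6)) else ((let v = (if false then (\w.true) else (\p.false)) in (9 - 2)) * ((1 * 1) * (if false then 0 else 7))))
step 2: [delta@0] (if false then (((if false then 5 else 8) + (let z = false in 4)) - (if (let u = true in u) then 4 else 6)) else ((let v = (if false then (\w.true) else (\p.false)) in (9 - 2)) * ((1 * 1) * (if false then 0 else 7))))
step 3: [if@root] ((let v = (if false then (\w.true) else (\p.false)) in (9 - 2)) * ((1 * 1) * (if false then 0 else 7)))
step 4: [let@0] ((9 - 2) * ((1 * 1) * (if false then 0 else 7)))
step 5: [delta@0] (7 * ((1 * 1) * (if false then 0 else 7)))
step 6: [delta@1.0] (7 * (1 * (if false then 0 else 7)))
step 7: [if@1.1] (7 * (1 * 7))
step 8: [delta@1] (7 * 7)
step 9: [delta@root] 49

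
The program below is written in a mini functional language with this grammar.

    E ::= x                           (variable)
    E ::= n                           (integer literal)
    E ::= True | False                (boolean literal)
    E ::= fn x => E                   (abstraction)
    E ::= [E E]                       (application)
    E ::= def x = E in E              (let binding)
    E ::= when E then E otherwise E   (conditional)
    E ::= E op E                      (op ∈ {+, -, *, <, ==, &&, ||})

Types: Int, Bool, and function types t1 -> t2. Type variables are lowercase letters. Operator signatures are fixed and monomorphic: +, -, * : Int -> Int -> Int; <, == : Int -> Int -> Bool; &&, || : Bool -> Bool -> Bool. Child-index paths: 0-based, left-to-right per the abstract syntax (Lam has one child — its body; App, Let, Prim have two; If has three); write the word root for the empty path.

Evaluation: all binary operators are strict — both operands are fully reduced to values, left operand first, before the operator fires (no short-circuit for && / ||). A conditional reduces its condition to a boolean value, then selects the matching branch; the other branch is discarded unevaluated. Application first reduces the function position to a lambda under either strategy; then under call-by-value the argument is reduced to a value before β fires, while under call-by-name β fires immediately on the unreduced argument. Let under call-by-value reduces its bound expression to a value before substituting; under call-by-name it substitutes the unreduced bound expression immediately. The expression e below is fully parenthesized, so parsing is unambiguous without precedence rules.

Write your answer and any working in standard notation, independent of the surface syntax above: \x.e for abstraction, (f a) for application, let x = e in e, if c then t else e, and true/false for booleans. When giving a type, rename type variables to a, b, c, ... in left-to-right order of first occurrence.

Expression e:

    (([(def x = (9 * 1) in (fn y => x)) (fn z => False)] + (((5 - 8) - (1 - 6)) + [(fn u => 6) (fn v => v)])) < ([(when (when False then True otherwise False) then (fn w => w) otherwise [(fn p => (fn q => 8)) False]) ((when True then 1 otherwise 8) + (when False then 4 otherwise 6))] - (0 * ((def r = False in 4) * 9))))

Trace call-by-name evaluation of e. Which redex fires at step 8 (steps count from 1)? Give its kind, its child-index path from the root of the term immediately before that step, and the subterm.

Working:
step 0: ((((let x = (9 * 1) in (\y.x)) (\z.false)) + (((5 - 8) - (1 - 6)) + ((\u.6) (\v.v)))) < (((if (if false then true else false) then (\w.w) else ((\p.(\q.8)) false)) ((if true then 1 else 8) + (if false then 4 else 6))) - (0 * ((let r = false in 4) * 9))))
step 1: [let@0.0.0] ((((\y.(9 * 1)) (\z.false)) + (((5 - 8) - (1 - 6)) + ((\u.6) (\v.v)))) < (((if (if false then true else false) then (\w.w) else ((\p.(\q.8)) false)) ((if true then 1 else 8) + (if false then 4 else 6))) - (0 * ((let r = false in 4) * 9))))
step 2: [beta@0.0] (((9 * 1) + (((5 - 8) - (1 - 6)) + ((\u.6) (\v.v)))) < (((if (if false then true else false) then (\w.w) else ((\p.(\q.8)) false)) ((if true then 1 else 8) + (if false then 4 else 6))) - (0 * ((let r = false in 4) * 9))))
step 3: [delta@0.0] ((9 + (((5 - 8) - (1 - 6)) + ((\u.6) (\v.v)))) < (((if (if false then true else false) then (\w.w) else ((\p.(\q.8)) false)) ((if true then 1 else 8) + (if false then 4 else 6))) - (0 * ((let r = false in 4) * 9))))
step 4: [delta@0.1.0.0] ((9 + ((-3 - (1 - 6)) + ((\u.6) (\v.v)))) < (((if (if false then true else false) then (\w.w) else ((\p.(\q.8)) false)) ((if true then 1 else 8) + (if false then 4 else 6))) - (0 * ((let r = false in 4) * 9))))
step 5: [delta@0.1.0.1] ((9 + ((-3 - -5) + ((\u.6) (\v.v)))) < (((if (if false then true else false) then (\w.w) else ((\p.(\q.8)) false)) ((if true then 1 else 8) + (if false then 4 else 6))) - (0 * ((let r = false in 4) * 9))))
step 6: [delta@0.1.0] ((9 + (2 + ((\u.6) (\v.v)))) < (((if (if false then true else false) then (\w.w) else ((\p.(\q.8)) false)) ((if true then 1 else 8) + (if false then 4 else 6))) - (0 * ((let r = false in 4) * 9))))
step 7: [beta@0.1.1] ((9 + (2 + 6)) < (((if (if false then true else false) then (\w.w) else ((\p.(\q.8)) false)) ((if true then 1 else 8) + (if false then 4 else 6))) - (0 * ((let r = false in 4) * 9))))
step 8: [delta@0.1] ((9 + 8) < (((if (if false then true else false) then (\w.w) else ((\p.(\q.8)) false)) ((if true then 1 else 8) + (if false then 4 else 6))) - (0 * ((let r = false in 4) * 9))))

Answer: delta at 0.1 : (2 + 6)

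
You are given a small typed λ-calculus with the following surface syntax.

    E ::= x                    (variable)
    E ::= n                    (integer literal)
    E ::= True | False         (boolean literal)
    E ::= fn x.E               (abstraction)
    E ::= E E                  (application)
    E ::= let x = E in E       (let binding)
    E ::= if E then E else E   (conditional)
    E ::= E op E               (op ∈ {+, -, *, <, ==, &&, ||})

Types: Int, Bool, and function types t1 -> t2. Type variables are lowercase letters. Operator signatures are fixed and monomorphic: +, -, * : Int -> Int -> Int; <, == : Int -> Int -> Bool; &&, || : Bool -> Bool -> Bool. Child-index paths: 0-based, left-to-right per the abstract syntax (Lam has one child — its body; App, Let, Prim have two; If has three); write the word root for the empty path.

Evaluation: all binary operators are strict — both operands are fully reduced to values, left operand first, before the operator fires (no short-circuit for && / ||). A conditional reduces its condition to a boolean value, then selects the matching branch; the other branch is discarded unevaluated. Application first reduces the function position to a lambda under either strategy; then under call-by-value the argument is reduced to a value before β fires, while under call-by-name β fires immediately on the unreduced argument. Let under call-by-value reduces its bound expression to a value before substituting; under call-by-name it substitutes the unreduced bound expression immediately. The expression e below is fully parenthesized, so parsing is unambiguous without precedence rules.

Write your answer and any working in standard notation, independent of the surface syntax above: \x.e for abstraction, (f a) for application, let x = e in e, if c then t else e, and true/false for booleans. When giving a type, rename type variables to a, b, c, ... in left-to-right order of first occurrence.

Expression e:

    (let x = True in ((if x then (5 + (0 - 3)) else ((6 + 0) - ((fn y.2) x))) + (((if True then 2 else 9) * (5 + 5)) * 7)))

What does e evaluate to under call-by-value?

Trace:
step 0: (let x = true in ((if x then (5 + (0 - 3)) else ((6 + 0) - ((\y.2) x))) + (((if true then 2 else 9) * (5 + 5)) * 7)))
step 1: [let@root] ((if true then (5 + (0 - 3)) else ((6 + 0) - ((\y.2) true))) + (((if true then 2 else 9) * (5 + 5)) * 7))
step 2: [if@0] ((5 + (0 - 3)) + (((if true then 2 else 9) * (5 + 5)) * 7))
step 3: [delta@0.1] ((5 + -3) + (((if true then 2 else 9) * (5 + 5)) * 7))
step 4: [delta@0] (2 + (((if true then 2 else 9) * (5 + 5)) * 7))
step 5: [if@1.0.0] (2 + ((2 * (5 + 5)) * 7))
step 6: [delta@1.0.1] (2 + ((2 * 10) * 7))
step 7: [delta@1.0] (2 + (20 * 7))
step 8: [delta@1] (2 + 140)
step 9: [delta@root] 142

Answer: 142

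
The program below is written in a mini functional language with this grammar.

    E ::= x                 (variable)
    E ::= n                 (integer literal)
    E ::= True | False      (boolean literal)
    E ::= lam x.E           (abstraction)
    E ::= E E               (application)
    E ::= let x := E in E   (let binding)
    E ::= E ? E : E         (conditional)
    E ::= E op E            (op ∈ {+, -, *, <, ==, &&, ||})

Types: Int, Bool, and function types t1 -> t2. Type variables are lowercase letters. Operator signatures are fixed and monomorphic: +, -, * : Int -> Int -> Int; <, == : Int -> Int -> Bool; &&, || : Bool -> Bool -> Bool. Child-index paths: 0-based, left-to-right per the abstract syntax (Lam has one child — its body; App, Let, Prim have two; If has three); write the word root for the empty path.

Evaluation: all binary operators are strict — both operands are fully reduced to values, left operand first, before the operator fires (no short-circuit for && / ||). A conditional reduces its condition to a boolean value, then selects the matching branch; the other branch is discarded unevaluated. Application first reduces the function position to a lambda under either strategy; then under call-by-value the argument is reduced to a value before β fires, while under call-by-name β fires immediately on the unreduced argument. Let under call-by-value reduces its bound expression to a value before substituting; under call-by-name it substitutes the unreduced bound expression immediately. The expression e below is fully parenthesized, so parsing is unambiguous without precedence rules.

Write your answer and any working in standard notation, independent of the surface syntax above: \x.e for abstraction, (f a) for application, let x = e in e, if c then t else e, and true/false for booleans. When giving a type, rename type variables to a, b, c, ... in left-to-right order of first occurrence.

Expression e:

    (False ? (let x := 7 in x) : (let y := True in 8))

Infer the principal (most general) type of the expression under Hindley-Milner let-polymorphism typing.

Answer: Int

Trace:
  unify Bool ~ Bool
let x : Int
x : Int
let y : Bool
  unify Int ~ Int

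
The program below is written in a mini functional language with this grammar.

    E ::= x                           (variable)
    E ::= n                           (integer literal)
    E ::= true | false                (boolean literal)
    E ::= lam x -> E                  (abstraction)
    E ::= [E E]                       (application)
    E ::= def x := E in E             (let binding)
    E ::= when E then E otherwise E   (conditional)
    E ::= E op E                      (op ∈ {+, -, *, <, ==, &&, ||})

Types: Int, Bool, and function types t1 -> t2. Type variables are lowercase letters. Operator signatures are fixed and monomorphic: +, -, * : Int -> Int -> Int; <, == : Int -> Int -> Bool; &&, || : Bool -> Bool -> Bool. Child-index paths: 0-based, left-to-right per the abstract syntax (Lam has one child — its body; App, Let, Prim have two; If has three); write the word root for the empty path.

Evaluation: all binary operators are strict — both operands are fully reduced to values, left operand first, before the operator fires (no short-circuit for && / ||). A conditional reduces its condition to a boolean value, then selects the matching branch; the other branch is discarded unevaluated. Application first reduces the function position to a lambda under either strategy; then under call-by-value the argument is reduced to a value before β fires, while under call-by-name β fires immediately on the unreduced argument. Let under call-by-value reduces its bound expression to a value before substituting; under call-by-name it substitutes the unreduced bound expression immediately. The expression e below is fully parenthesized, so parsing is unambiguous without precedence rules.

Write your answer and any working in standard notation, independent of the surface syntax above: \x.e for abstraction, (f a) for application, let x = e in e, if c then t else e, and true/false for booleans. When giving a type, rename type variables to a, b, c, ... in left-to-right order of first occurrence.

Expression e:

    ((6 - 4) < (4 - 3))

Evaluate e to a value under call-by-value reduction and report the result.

Trace:
step 0: ((6 - 4) < (4 - 3))
step 1: [delta@0] (2 < (4 - 3))
step 2: [delta@1] (2 < 1)
step 3: [delta@root] false

Answer: false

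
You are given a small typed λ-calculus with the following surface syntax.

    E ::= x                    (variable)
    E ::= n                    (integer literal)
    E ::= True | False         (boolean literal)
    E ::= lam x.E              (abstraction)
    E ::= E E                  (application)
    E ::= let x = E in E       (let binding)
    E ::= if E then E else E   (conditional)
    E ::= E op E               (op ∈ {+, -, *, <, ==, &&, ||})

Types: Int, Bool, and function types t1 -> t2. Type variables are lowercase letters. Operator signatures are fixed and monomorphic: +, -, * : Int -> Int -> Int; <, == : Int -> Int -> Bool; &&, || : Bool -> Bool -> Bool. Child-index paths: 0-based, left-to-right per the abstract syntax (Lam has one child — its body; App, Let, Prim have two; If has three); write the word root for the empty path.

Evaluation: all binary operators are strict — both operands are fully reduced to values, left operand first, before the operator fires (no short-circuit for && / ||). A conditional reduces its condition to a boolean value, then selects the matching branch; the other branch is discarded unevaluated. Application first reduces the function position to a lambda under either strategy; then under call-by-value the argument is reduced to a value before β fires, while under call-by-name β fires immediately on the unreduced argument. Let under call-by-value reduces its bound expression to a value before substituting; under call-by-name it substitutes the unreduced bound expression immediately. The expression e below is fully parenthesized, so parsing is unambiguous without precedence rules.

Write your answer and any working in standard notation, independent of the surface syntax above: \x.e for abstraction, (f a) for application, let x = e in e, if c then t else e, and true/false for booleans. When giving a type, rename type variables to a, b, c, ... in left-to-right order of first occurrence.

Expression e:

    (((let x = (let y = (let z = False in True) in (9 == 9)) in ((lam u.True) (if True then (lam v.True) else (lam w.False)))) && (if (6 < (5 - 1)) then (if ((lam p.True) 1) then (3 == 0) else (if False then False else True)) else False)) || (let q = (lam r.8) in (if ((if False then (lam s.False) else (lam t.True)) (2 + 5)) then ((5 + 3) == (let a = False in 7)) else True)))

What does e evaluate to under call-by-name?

Answer: false

Working:
step 0: (((let x = (let y = (let z = false in true) in (9 == 9)) in ((\u.true) (if true then (\v.true) else (\w.false)))) && (if (6 < (5 - 1)) then (if ((\p.true) 1) then (3 == 0) else (if false then false else true)) else false)) || (let q = (\r.8) in (if ((if false then (\s.false) else (\t.true)) (2 + 5)) then ((5 + 3) == (let a = false in 7)) else true)))
step 1: [let@0.0] ((((\u.true) (if true then (\v.true) else (\w.false))) && (if (6 < (5 - 1)) then (if ((\p.true) 1) then (3 == 0) else (if false then false else true)) else false)) || (let q = (\r.8) in (if ((if false then (\s.false) else (\t.true)) (2 + 5)) then ((5 + 3) == (let a = false in 7)) else true)))
step 2: [beta@0.0] ((true && (if (6 < (5 - 1)) then (if ((\p.true) 1) then (3 == 0) else (if false then false else true)) else false)) || (let q = (\r.8) in (if ((if false then (\s.false) else (\t.true)) (2 + 5)) then ((5 + 3) == (let a = false in 7)) else true)))
step 3: [delta@0.1.0.1] ((true && (if (6 < 4) then (if ((\p.true) 1) then (3 == 0) else (if false then false else true)) else false)) || (let q = (\r.8) in (if ((if false then (\s.false) else (\t.true)) (2 + 5)) then ((5 + 3) == (let a = false in 7)) else true)))
step 4: [delta@0.1.0] ((true && (if false then (if ((\p.true) 1) then (3 == 0) else (if false then false else true)) else false)) || (let q = (\r.8) in (if ((if false then (\s.false) else (\t.true)) (2 + 5)) then ((5 + 3) == (let a = false in 7)) else true)))
step 5: [if@0.1] ((true && false) || (let q = (\r.8) in (if ((if false then (\s.false) else (\t.true)) (2 + 5)) then ((5 + 3) == (let a = false in 7)) else true)))
step 6: [delta@0] (false || (let q = (\r.8) in (if ((if false then (\s.false) else (\t.true)) (2 + 5)) then ((5 + 3) == (let a = false in 7)) else true)))
step 7: [let@1] (false || (if ((if false then (\s.false) else (\t.true)) (2 + 5)) then ((5 + 3) == (let a = false in 7)) else true))
step 8: [if@1.0.0] (false || (if ((\t.true) (2 + 5)) then ((5 + 3) == (let a = false in 7)) else true))
step 9: [beta@1.0] (false || (if true then ((5 + 3) == (let a = false in 7)) else true))
step 10: [if@1] (false || ((5 + 3) == (let a = false in 7)))
step 11: [delta@1.0] (false || (8 == (let a = false in 7)))
step 12: [let@1.1] (false || (8 == 7))
step 13: [delta@1] (false || false)
step 14: [delta@root] false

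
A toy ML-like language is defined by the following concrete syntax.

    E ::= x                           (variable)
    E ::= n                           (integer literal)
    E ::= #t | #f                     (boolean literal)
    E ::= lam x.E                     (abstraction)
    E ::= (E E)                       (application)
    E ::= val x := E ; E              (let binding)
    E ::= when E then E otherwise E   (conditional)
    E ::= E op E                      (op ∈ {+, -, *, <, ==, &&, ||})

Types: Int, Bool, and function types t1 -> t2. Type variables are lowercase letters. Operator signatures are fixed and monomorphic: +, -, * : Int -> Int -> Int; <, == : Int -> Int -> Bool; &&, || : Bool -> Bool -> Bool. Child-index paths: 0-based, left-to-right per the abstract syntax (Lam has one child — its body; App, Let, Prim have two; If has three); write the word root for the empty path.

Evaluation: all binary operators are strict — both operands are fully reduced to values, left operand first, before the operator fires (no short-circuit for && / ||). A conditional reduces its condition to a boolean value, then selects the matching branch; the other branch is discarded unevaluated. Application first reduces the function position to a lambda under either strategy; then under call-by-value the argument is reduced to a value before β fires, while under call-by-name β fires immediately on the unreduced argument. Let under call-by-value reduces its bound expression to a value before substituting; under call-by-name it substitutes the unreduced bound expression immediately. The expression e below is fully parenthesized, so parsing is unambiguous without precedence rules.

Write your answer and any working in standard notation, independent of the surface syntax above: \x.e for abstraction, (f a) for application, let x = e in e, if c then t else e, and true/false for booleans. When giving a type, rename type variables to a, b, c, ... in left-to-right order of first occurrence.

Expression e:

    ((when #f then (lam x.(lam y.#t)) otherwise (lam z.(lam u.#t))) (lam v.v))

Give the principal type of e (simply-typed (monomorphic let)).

Answer: a -> Bool

Working:
  unify Bool ~ Bool
\y._ : b -> Bool
\x._ : a -> b -> Bool
\u._ : d -> Bool
\z._ : c -> d -> Bool
  unify a -> b -> Bool ~ c -> d -> Bool
  unify a ~ c
  unify b -> Bool ~ d -> Bool
  unify b ~ d
  unify Bool ~ Bool
v : e
\v._ : e -> e
  unify c -> d -> Bool ~ (e -> e) -> f
  unify c ~ e -> e
  unify d -> Bool ~ f
_ _ : d -> Bool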